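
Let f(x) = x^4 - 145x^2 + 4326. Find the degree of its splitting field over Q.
[K : Q] = 4

Solving the quadratic in x^2: x^2 = (145 ± √(145^2 - 4·4326))/2 = (145 ± √3721)/2 = (145 ± 61)/2, giving x^2 = 103 or x^2 = 42. So f(x) = (x^2 - 103)(x^2 - 42) and the roots of f are ±√103, ±√42. Hence the splitting field is K = Q(√103, √42). Since 103 and 42 are distinct squarefree integers > 1, their product 4326 is not a perfect square, so √42 ∉ Q(√103). By the tower law [K:Q] = [Q(√103,√42):Q(√103)] · [Q(√103):Q] = 2 · 2 = 4.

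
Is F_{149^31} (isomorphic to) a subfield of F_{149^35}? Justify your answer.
No: F_{149^31} is not a subfield of F_{149^35}

F_{p^m} embeds in F_{p^n} iff m | n. Here 31 ∤ 35 (since 35 = 1·31 + 4 with remainder 4 ≠ 0), so F_{149^31} is not a subfield of F_{149^35}. Equivalently: if it were, the tower law would give 31 = [F_{149^31}:F_149] dividing [F_{149^35}:F_149] = 35, contradiction.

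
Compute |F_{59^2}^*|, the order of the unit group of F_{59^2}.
|F_{59^2}^*| = 3480

F_{59^2} has 59^2 = 3481 elements; its multiplicative group consists of all nonzero elements, so |F_{59^2}^*| = 3481 - 1 = 3480. (It is cyclic since any finite subgroup of the multiplicative group of a field is cyclic.)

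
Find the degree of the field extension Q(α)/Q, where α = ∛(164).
[Q(α):Q] = 3

The minimal polynomial of α is x^3 - 164, irreducible over Q since 164 is not a perfect cube (so x^3 - 164 has no rational root). Hence [Q(α):Q] = deg(m_α) = 3.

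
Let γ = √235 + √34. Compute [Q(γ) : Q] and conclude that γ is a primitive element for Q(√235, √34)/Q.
[Q(γ) : Q] = 4 (equivalently, Q(γ) = Q(√235, √34))

Obviously Q(γ) ⊆ Q(√235, √34), and [Q(√235, √34):Q] = 4 (since 235, 34 are distinct squarefree integers > 1 with 7990 not a perfect square). To show equality we compute the minimal polynomial of γ. From γ = √235 + √34: γ^2 = 235 + 2√(7990) + 34 = 269 + 2√(7990), so γ^2 - 269 = 2√(7990); squaring, (γ^2 - 269)^2 = 4·7990, i.e. γ^4 - 538γ^2 + 72361 - 31960 = 0, i.e. γ^4 - 538γ^2 + 40401 = 0. So γ is a root of x^4 - 538x^2 + 40401. This polynomial is irreducible over Q: it has no rational root (each ±√235 ± √34 is irrational), and any factorization into two quadratics over Q would force √(7990) ∈ Q (pairing opposite roots) or √235, √34 ∈ Q (other pairings), all impossible. Hence [Q(γ):Q] = 4 = [Q(√235, √34):Q], so Q(γ) = Q(√235, √34).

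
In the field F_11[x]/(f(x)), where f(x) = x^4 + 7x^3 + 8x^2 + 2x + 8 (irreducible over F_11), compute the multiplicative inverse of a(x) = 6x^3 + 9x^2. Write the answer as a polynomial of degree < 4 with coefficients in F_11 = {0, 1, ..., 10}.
a(x)^(-1) ≡ 4x^3 + 9x^2 + 7x + 10 (mod f(x))

Since f is irreducible over F_11, F_11[x]/(f) is a field and a(x) ≠ 0 has an inverse. Apply the extended Euclidean algorithm to f(x) and a(x) in F_11[x]: f(x) = (2x)·a(x) + (8x^2 + 2x + 8);  a(x) = (9x + 3)·(8x^2 + 2x + 8) + (10x + 9);  (8x^2 + 2x + 8) = (3x + 3)·(10x + 9) + (3). The last nonzero remainder is the constant 3 = gcd(f, a) in F_11. Back-substituting through the division chain expresses 3 = s(x)·a(x) + t(x)·f(x) with s(x) ≡ x^3 + 5x^2 + 10x + 8 (mod f), so (x^3 + 5x^2 + 10x + 8)·a(x) ≡ 3 (mod f). Multiplying by 3^(-1) ≡ 4 in F_11 gives a(x)^(-1) ≡ 4·(x^3 + 5x^2 + 10x + 8) ≡ 4x^3 + 9x^2 + 7x + 10 (mod f). Check: (6x^3 + 9x^2)·(4x^3 + 9x^2 + 7x + 10) = 2x^6 + 2x^5 + 2x^4 + 2x^3 + 2x^2 ≡ 1 (mod x^4 + 7x^3 + 8x^2 + 2x + 8).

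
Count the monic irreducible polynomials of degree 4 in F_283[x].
There are 1603541958 monic irreducible polynomials of degree 4 over F_283

Each element of F_{283^4} that lies in no proper subfield is a root of exactly one monic irreducible of degree 4 over F_283, and each such polynomial has 4 distinct roots in F_{283^4}. By Möbius inversion the count is N_283(4) = (1/4) Σ_{d|4} μ(4/d) · 283^d = (1/4)(μ(4)·283^1 + μ(2)·283^2 + μ(1)·283^4) = 6414167832/4 = 1603541958.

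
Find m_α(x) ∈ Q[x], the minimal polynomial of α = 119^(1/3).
m_α(x) = x^3 - 119

α satisfies α^3 = 119, so x^3 - 119 annihilates α. By the rational root test, a rational root p/q (in lowest terms) of x^3 - 119 would satisfy p^3 = 119 q^3, forcing q = 1 and p^3 = 119; but 119 is not a perfect cube, contradiction. A monic cubic over Q with no rational root is irreducible (any nontrivial factorization would include a linear factor). Hence x^3 - 119 is the minimal polynomial of α, and in particular [Q(α):Q] = 3.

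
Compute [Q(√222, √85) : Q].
[Q(√222, √85) : Q] = 4

[Q(√222):Q] = 2 (min poly x^2 - 222, irreducible since 222 is squarefree > 1). For the top step, suppose √85 ∈ Q(√222), say √85 = c + d√222 with c, d ∈ Q. Squaring: 85 = c^2 + 222d^2 + 2cd√222. Since √222 ∉ Q this forces 2cd = 0. If d = 0 then √85 = c ∈ Q, contradicting 85 squarefree > 1. If c = 0 then 85 = 222d^2, so 222·85 = (222d)^2 is a perfect square in Q — but 222·85 = 18870 is not a perfect square (since 222 and 85 are distinct squarefree integers). Contradiction. Hence √85 ∉ Q(√222), so x^2 - 85 stays irreducible over Q(√222) and [Q(√222, √85) : Q(√222)] = 2. By the tower law, [Q(√222, √85) : Q] = 2 · 2 = 4.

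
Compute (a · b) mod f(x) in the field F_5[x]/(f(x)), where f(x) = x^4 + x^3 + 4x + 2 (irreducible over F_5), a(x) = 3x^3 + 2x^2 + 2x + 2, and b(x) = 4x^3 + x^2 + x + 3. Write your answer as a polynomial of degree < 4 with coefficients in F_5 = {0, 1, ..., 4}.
a · b ≡ 4x^3 + 4x + 3 (mod f(x))

Multiply in F_5[x]: a(x)·b(x) = (3x^3 + 2x^2 + 2x + 2)·(4x^3 + x^2 + x + 3) = 2x^6 + x^5 + 3x^4 + x^3 + 3x + 1. This has degree ≥ 4, so divide by f(x) over F_5: 2x^6 + x^5 + 3x^4 + x^3 + 3x + 1 = (2x^2 + 4x + 4)·(x^4 + x^3 + 4x + 2) + (4x^3 + 4x + 3). Hence a·b ≡ 4x^3 + 4x + 3 (mod f). (F_5[x]/(f) is a field with 5^4 = 625 elements since f is irreducible of degree 4.)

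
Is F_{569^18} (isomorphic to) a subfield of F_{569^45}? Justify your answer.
No: F_{569^18} is not a subfield of F_{569^45}

F_{p^m} embeds in F_{p^n} iff m | n. Here 18 ∤ 45 (since 45 = 2·18 + 9 with remainder 9 ≠ 0), so F_{569^18} is not a subfield of F_{569^45}. Equivalently: if it were, the tower law would give 18 = [F_{569^18}:F_569] dividing [F_{569^45}:F_569] = 45, contradiction.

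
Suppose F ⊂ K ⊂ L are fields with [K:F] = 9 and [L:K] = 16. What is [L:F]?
[L:F] = 144

The tower law says that for any tower of field extensions F ⊂ K ⊂ L with finite degrees, [L:F] = [L:K] · [K:F]. Here this gives [L:F] = 16 · 9 = 144.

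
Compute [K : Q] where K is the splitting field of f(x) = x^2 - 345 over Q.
[K : Q] = 2

f(x) = x^2 - 345 factors as (x - √345)(x + √345). The splitting field is K = Q(√345). Since 345 is squarefree and > 1, it is not a perfect square, so x^2 - 345 is irreducible over Q and [Q(√345) : Q] = 2. Hence [K : Q] = 2.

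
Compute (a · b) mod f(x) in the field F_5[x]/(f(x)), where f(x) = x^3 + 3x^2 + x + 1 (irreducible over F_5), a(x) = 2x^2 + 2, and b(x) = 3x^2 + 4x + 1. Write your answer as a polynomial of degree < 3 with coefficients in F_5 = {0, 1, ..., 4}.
a · b ≡ 2x^2 + 2x + 2 (mod f(x))

Multiply in F_5[x]: a(x)·b(x) = (2x^2 + 2)·(3x^2 + 4x + 1) = x^4 + 3x^3 + 3x^2 + 3x + 2. This has degree ≥ 3, so divide by f(x) over F_5: x^4 + 3x^3 + 3x^2 + 3x + 2 = (x)·(x^3 + 3x^2 + x + 1) + (2x^2 + 2x + 2). Hence a·b ≡ 2x^2 + 2x + 2 (mod f). (F_5[x]/(f) is a field with 5^3 = 125 elements since f is irreducible of degree 3.)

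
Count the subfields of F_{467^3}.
F_{467^3} has 2 subfields

The subfields of F_{p^n} are exactly the fields F_{p^d} for d | n (each is the fixed field of the unique index-d subgroup of Gal(F_{p^n}/F_p) ≅ Z/nZ). The divisors of n = 3 are {1, 3}, giving 2 subfields: F_{467^1}, F_{467^3}.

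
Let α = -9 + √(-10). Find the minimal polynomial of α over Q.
m_α(x) = x^2 + 18x + 91

From α + 9 = √(-10), squaring gives (α + 9)^2 = -10, i.e. α^2 + 18α + 81 = -10, so α^2 + 18α + 91 = 0. The discriminant of x^2 + 18x + 91 is (18)^2 - 4·(91) = 324 - 364 = -40, and 4·(-10) is not a perfect square in Q since -10 is squarefree and ≠ 1. Hence x^2 + 18x + 91 is irreducible over Q and is the minimal polynomial of α.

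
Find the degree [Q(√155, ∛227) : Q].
[Q(√155, ∛227) : Q] = 6

Let L = Q(√155, ∛227). Since Q(√155) ⊂ L and [Q(√155):Q] = 2, the tower law gives 2 | [L:Q]. Likewise Q(∛227) ⊂ L with [Q(∛227):Q] = 3 (because 227 is not a perfect cube), so 3 | [L:Q]. As gcd(2,3) = 1, [L:Q] is divisible by 6. Conversely L is generated over Q by √155 and ∛227, so [L:Q] ≤ 2·3 = 6. Therefore [Q(√155, ∛227) : Q] = 6.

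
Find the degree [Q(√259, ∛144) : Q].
[Q(√259, ∛144) : Q] = 6

Let L = Q(√259, ∛144). Since Q(√259) ⊂ L and [Q(√259):Q] = 2, the tower law gives 2 | [L:Q]. Likewise Q(∛144) ⊂ L with [Q(∛144):Q] = 3 (because 144 is not a perfect cube), so 3 | [L:Q]. As gcd(2,3) = 1, [L:Q] is divisible by 6. Conversely L is generated over Q by √259 and ∛144, so [L:Q] ≤ 2·3 = 6. Therefore [Q(√259, ∛144) : Q] = 6.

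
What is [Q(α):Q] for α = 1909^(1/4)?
[Q(α):Q] = 4

α is a root of x^4 - 1909. By Eisenstein's criterion at the prime p = 23 (which divides the constant term 1909 but p^2 = 529 does not, since 1909 is squarefree), x^4 - 1909 is irreducible over Q. Hence [Q(α):Q] = 4.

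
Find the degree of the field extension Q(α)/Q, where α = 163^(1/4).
[Q(α):Q] = 4

α is a root of x^4 - 163. By Eisenstein's criterion at the prime p = 163 (which divides the constant term 163 but p^2 = 26569 does not, since 163 is squarefree), x^4 - 163 is irreducible over Q. Hence [Q(α):Q] = 4.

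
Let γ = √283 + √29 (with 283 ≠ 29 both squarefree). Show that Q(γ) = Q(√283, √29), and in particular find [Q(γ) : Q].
[Q(γ) : Q] = 4 (equivalently, Q(γ) = Q(√283, √29))

Obviously Q(γ) ⊆ Q(√283, √29), and [Q(√283, √29):Q] = 4 (since 283, 29 are distinct squarefree integers > 1 with 8207 not a perfect square). To show equality we compute the minimal polynomial of γ. From γ = √283 + √29: γ^2 = 283 + 2√(8207) + 29 = 312 + 2√(8207), so γ^2 - 312 = 2√(8207); squaring, (γ^2 - 312)^2 = 4·8207, i.e. γ^4 - 624γ^2 + 97344 - 32828 = 0, i.e. γ^4 - 624γ^2 + 64516 = 0. So γ is a root of x^4 - 624x^2 + 64516. This polynomial is irreducible over Q: it has no rational root (each ±√283 ± √29 is irrational), and any factorization into two quadratics over Q would force √(8207) ∈ Q (pairing opposite roots) or √283, √29 ∈ Q (other pairings), all impossible. Hence [Q(γ):Q] = 4 = [Q(√283, √29):Q], so Q(γ) = Q(√283, √29).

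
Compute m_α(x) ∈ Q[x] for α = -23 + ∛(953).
m_α(x) = x^3 + 69x^2 + 1587x + 11214

Set β = α + 23 = ∛(953), so β^3 = 953. Then (α + 23)^3 - 953 = 0, i.e. α is a root of g(x) = (x + 23)^3 - 953 = x^3 + 69x^2 + 1587x + 11214. Since g(x) = h(x + 23) where h(x) = x^3 - 953, and h is irreducible over Q (because 953 is not a perfect cube, so h has no rational root, and a monic cubic with no rational root is irreducible), g is also irreducible (irreducibility is preserved under the substitution x → x + 23). Hence m_α(x) = x^3 + 69x^2 + 1587x + 11214.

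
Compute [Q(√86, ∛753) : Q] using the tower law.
[Q(√86, ∛753) : Q] = 6

Let L = Q(√86, ∛753). Since Q(√86) ⊂ L and [Q(√86):Q] = 2, the tower law gives 2 | [L:Q]. Likewise Q(∛753) ⊂ L with [Q(∛753):Q] = 3 (because 753 is not a perfect cube), so 3 | [L:Q]. As gcd(2,3) = 1, [L:Q] is divisible by 6. Conversely L is generated over Q by √86 and ∛753, so [L:Q] ≤ 2·3 = 6. Therefore [Q(√86, ∛753) : Q] = 6.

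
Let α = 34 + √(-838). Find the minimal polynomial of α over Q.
m_α(x) = x^2 - 68x + 1994

From α - 34 = √(-838), squaring gives (α - 34)^2 = -838, i.e. α^2 - 68α + 1156 = -838, so α^2 - 68α + 1994 = 0. The discriminant of x^2 - 68x + 1994 is (-68)^2 - 4·(1994) = 4624 - 7976 = -3352, and 4·(-838) is not a perfect square in Q since -838 is squarefree and ≠ 1. Hence x^2 - 68x + 1994 is irreducible over Q and is the minimal polynomial of α.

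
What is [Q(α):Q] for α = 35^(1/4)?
[Q(α):Q] = 4

α is a root of x^4 - 35. By Eisenstein's criterion at the prime p = 5 (which divides the constant term 35 but p^2 = 25 does not, since 35 is squarefree), x^4 - 35 is irreducible over Q. Hence [Q(α):Q] = 4.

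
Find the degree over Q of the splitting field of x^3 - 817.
[K : Q] = 6

The roots of x^3 - 817 are ∛817, ω∛817, ω^2∛817 where ω = e^(2πi/3) is a primitive cube root of unity, so K = Q(∛817, ω). Now [Q(∛817):Q] = 3 (since 817 is not a perfect cube, x^3 - 817 is irreducible) and [Q(ω):Q] = 2. Both 2 and 3 divide [K:Q], and [K:Q] ≤ 3·2 = 6, so [K:Q] = 6. (Equivalently: Q(∛817) ⊂ R but ω ∉ R, so [K : Q(∛817)] = 2.)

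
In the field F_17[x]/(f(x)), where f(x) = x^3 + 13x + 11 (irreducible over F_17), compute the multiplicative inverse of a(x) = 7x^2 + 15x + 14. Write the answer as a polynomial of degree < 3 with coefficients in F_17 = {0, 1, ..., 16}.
a(x)^(-1) ≡ x^2 + x + 4 (mod f(x))

Since f is irreducible over F_17, F_17[x]/(f) is a field and a(x) ≠ 0 has an inverse. Apply the extended Euclidean algorithm to f(x) and a(x) in F_17[x]: f(x) = (5x + 16)·a(x) + (9x + 8);  a(x) = (14x + 10)·(9x + 8) + (2). The last nonzero remainder is the constant 2 = gcd(f, a) in F_17. Back-substituting through the division chain expresses 2 = s(x)·a(x) + t(x)·f(x) with s(x) ≡ 2x^2 + 2x + 8 (mod f), so (2x^2 + 2x + 8)·a(x) ≡ 2 (mod f). Multiplying by 2^(-1) ≡ 9 in F_17 gives a(x)^(-1) ≡ 9·(2x^2 + 2x + 8) ≡ x^2 + x + 4 (mod f). Check: (7x^2 + 15x + 14)·(x^2 + x + 4) = 7x^4 + 5x^3 + 6x^2 + 6x + 5 ≡ 1 (mod x^3 + 13x + 11).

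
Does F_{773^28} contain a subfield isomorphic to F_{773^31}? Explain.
No: F_{773^31} is not a subfield of F_{773^28}

F_{p^m} embeds in F_{p^n} iff m | n. Here 31 ∤ 28 (since 28 = 0·31 + 28 with remainder 28 ≠ 0), so F_{773^31} is not a subfield of F_{773^28}. Equivalently: if it were, the tower law would give 31 = [F_{773^31}:F_773] dividing [F_{773^28}:F_773] = 28, contradiction.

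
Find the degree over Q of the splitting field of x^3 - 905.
[K : Q] = 6

The roots of x^3 - 905 are ∛905, ω∛905, ω^2∛905 where ω = e^(2πi/3) is a primitive cube root of unity, so K = Q(∛905, ω). Now [Q(∛905):Q] = 3 (since 905 is not a perfect cube, x^3 - 905 is irreducible) and [Q(ω):Q] = 2. Both 2 and 3 divide [K:Q], and [K:Q] ≤ 3·2 = 6, so [K:Q] = 6. (Equivalently: Q(∛905) ⊂ R but ω ∉ R, so [K : Q(∛905)] = 2.)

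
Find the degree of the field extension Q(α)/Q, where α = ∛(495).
[Q(α):Q] = 3

The minimal polynomial of α is x^3 - 495, irreducible over Q since 495 is not a perfect cube (so x^3 - 495 has no rational root). Hence [Q(α):Q] = deg(m_α) = 3.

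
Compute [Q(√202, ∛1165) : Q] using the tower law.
[Q(√202, ∛1165) : Q] = 6

Let L = Q(√202, ∛1165). Since Q(√202) ⊂ L and [Q(√202):Q] = 2, the tower law gives 2 | [L:Q]. Likewise Q(∛1165) ⊂ L with [Q(∛1165):Q] = 3 (because 1165 is not a perfect cube), so 3 | [L:Q]. As gcd(2,3) = 1, [L:Q] is divisible by 6. Conversely L is generated over Q by √202 and ∛1165, so [L:Q] ≤ 2·3 = 6. Therefore [Q(√202, ∛1165) : Q] = 6.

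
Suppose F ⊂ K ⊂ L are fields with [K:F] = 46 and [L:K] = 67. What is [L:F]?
[L:F] = 3082

The tower law says that for any tower of field extensions F ⊂ K ⊂ L with finite degrees, [L:F] = [L:K] · [K:F]. Here this gives [L:F] = 67 · 46 = 3082.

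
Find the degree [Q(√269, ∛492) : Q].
[Q(√269, ∛492) : Q] = 6

Let L = Q(√269, ∛492). Since Q(√269) ⊂ L and [Q(√269):Q] = 2, the tower law gives 2 | [L:Q]. Likewise Q(∛492) ⊂ L with [Q(∛492):Q] = 3 (because 492 is not a perfect cube), so 3 | [L:Q]. As gcd(2,3) = 1, [L:Q] is divisible by 6. Conversely L is generated over Q by √269 and ∛492, so [L:Q] ≤ 2·3 = 6. Therefore [Q(√269, ∛492) : Q] = 6.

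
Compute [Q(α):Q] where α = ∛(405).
[Q(α):Q] = 3

The minimal polynomial of α is x^3 - 405, irreducible over Q since 405 is not a perfect cube (so x^3 - 405 has no rational root). Hence [Q(α):Q] = deg(m_α) = 3.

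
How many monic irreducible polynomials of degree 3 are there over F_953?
There are 288507408 monic irreducible polynomials of degree 3 over F_953

Each element of F_{953^3} that lies in no proper subfield is a root of exactly one monic irreducible of degree 3 over F_953, and each such polynomial has 3 distinct roots in F_{953^3}. By Möbius inversion the count is N_953(3) = (1/3) Σ_{d|3} μ(3/d) · 953^d = (1/3)(μ(3)·953^1 + μ(1)·953^3) = 865522224/3 = 288507408.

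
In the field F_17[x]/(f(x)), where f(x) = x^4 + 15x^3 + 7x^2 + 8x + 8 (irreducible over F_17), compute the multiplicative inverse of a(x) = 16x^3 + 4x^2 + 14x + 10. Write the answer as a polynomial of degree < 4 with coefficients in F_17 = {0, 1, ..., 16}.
a(x)^(-1) ≡ 11x^2 + x + 5 (mod f(x))

Since f is irreducible over F_17, F_17[x]/(f) is a field and a(x) ≠ 0 has an inverse. Apply the extended Euclidean algorithm to f(x) and a(x) in F_17[x]: f(x) = (16x + 15)·a(x) + (12x^2 + 12x + 11);  a(x) = (7x + 16)·(12x^2 + 12x + 11) + (4). The last nonzero remainder is the constant 4 = gcd(f, a) in F_17. Back-substituting through the division chain expresses 4 = s(x)·a(x) + t(x)·f(x) with s(x) ≡ 10x^2 + 4x + 3 (mod f), so (10x^2 + 4x + 3)·a(x) ≡ 4 (mod f). Multiplying by 4^(-1) ≡ 13 in F_17 gives a(x)^(-1) ≡ 13·(10x^2 + 4x + 3) ≡ 11x^2 + x + 5 (mod f). Check: (16x^3 + 4x^2 + 14x + 10)·(11x^2 + x + 5) = 6x^5 + 9x^4 + 8x^2 + 12x + 16 ≡ 1 (mod x^4 + 15x^3 + 7x^2 + 8x + 8).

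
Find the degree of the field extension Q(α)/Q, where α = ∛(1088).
[Q(α):Q] = 3

The minimal polynomial of α is x^3 - 1088, irreducible over Q since 1088 is not a perfect cube (so x^3 - 1088 has no rational root). Hence [Q(α):Q] = deg(m_α) = 3.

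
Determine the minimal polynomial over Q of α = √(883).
m_α(x) = x^2 - 883

α satisfies α^2 - 883 = 0, so x^2 - 883 annihilates α. Since d = 883 is squarefree and ≠ 1, it is not a perfect square in Q, so x^2 - 883 has no rational root and is therefore irreducible over Q (a degree-2 polynomial over a field is irreducible iff it has no root). Hence m_α(x) = x^2 - 883.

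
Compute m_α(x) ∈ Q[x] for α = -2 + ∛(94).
m_α(x) = x^3 + 6x^2 + 12x - 86

Set β = α + 2 = ∛(94), so β^3 = 94. Then (α + 2)^3 - 94 = 0, i.e. α is a root of g(x) = (x + 2)^3 - 94 = x^3 + 6x^2 + 12x - 86. Since g(x) = h(x + 2) where h(x) = x^3 - 94, and h is irreducible over Q (because 94 is not a perfect cube, so h has no rational root, and a monic cubic with no rational root is irreducible), g is also irreducible (irreducibility is preserved under the substitution x → x + 2). Hence m_α(x) = x^3 + 6x^2 + 12x - 86.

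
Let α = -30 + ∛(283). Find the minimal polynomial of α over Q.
m_α(x) = x^3 + 90x^2 + 2700x + 26717

Set β = α + 30 = ∛(283), so β^3 = 283. Then (α + 30)^3 - 283 = 0, i.e. α is a root of g(x) = (x + 30)^3 - 283 = x^3 + 90x^2 + 2700x + 26717. Since g(x) = h(x + 30) where h(x) = x^3 - 283, and h is irreducible over Q (because 283 is not a perfect cube, so h has no rational root, and a monic cubic with no rational root is irreducible), g is also irreducible (irreducibility is preserved under the substitution x → x + 30). Hence m_α(x) = x^3 + 90x^2 + 2700x + 26717.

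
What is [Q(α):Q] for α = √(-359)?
[Q(α):Q] = 2

[Q(α):Q] equals the degree of the minimal polynomial of α. Here α^2 = -359 and x^2 + 359 is irreducible (d = -359 is squarefree, ≠ 1, hence not a square), so deg(m_α) = 2. Thus [Q(α):Q] = 2.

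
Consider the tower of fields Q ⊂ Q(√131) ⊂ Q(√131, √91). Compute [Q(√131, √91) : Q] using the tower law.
[Q(√131, √91) : Q] = 4

[Q(√131):Q] = 2 (min poly x^2 - 131, irreducible since 131 is squarefree > 1). For the top step, suppose √91 ∈ Q(√131), say √91 = c + d√131 with c, d ∈ Q. Squaring: 91 = c^2 + 131d^2 + 2cd√131. Since √131 ∉ Q this forces 2cd = 0. If d = 0 then √91 = c ∈ Q, contradicting 91 squarefree > 1. If c = 0 then 91 = 131d^2, so 131·91 = (131d)^2 is a perfect square in Q — but 131·91 = 11921 is not a perfect square (since 131 and 91 are distinct squarefree integers). Contradiction. Hence √91 ∉ Q(√131), so x^2 - 91 stays irreducible over Q(√131) and [Q(√131, √91) : Q(√131)] = 2. By the tower law, [Q(√131, √91) : Q] = 2 · 2 = 4.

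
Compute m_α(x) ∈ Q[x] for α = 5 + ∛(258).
m_α(x) = x^3 - 15x^2 + 75x - 383

Set β = α - 5 = ∛(258), so β^3 = 258. Then (α - 5)^3 - 258 = 0, i.e. α is a root of g(x) = (x - 5)^3 - 258 = x^3 - 15x^2 + 75x - 383. Since g(x) = h(x - 5) where h(x) = x^3 - 258, and h is irreducible over Q (because 258 is not a perfect cube, so h has no rational root, and a monic cubic with no rational root is irreducible), g is also irreducible (irreducibility is preserved under the substitution x → x - 5). Hence m_α(x) = x^3 - 15x^2 + 75x - 383.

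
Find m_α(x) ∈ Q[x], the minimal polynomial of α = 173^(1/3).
m_α(x) = x^3 - 173

α satisfies α^3 = 173, so x^3 - 173 annihilates α. By the rational root test, a rational root p/q (in lowest terms) of x^3 - 173 would satisfy p^3 = 173 q^3, forcing q = 1 and p^3 = 173; but 173 is not a perfect cube, contradiction. A monic cubic over Q with no rational root is irreducible (any nontrivial factorization would include a linear factor). Hence x^3 - 173 is the minimal polynomial of α, and in particular [Q(α):Q] = 3.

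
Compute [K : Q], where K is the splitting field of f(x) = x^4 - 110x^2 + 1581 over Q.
[K : Q] = 4

Solving the quadratic in x^2: x^2 = (110 ± √(110^2 - 4·1581))/2 = (110 ± √5776)/2 = (110 ± 76)/2, giving x^2 = 17 or x^2 = 93. So f(x) = (x^2 - 17)(x^2 - 93) and the roots of f are ±√17, ±√93. Hence the splitting field is K = Q(√17, √93). Since 17 and 93 are distinct squarefree integers > 1, their product 1581 is not a perfect square, so √93 ∉ Q(√17). By the tower law [K:Q] = [Q(√17,√93):Q(√17)] · [Q(√17):Q] = 2 · 2 = 4.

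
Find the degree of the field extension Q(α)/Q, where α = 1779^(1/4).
[Q(α):Q] = 4

α is a root of x^4 - 1779. By Eisenstein's criterion at the prime p = 3 (which divides the constant term 1779 but p^2 = 9 does not, since 1779 is squarefree), x^4 - 1779 is irreducible over Q. Hence [Q(α):Q] = 4.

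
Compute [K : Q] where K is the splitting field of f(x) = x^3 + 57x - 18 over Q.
[K : Q] = 6

By the rational root test, any rational root of the monic integer polynomial f(x) = x^3 + 57x - 18 must be an integer dividing the constant term -18, i.e. one of ±{1, 2, 3, 6, 9, 18}. Evaluating: f(1) = 40, f(-1) = -76, f(2) = 104, f(-2) = -140, f(3) = 180, f(-3) = -216, f(6) = 540, f(-6) = -576, f(9) = 1224, f(-9) = -1260, f(18) = 6840, f(-18) = -6876; none is 0, so f has no rational root and is therefore irreducible over Q (a cubic with no linear factor over a field is irreducible). For an irreducible cubic, the Galois group is A_3 or S_3 according as the discriminant disc(f) = -4a^3 - 27b^2 = -4·(57)^3 - 27·(-18)^2 = -749520 is or is not a square in Q. Here disc(f) = -749520 is not a perfect square in Q, so the Galois group of f over Q is not contained in A_3 and must be all of S_3. The splitting field has degree |S_3| = 6 over Q, so [K : Q] = 6.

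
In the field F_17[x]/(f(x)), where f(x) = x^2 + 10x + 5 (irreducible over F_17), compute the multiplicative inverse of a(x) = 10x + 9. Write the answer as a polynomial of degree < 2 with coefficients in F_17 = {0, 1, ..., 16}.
a(x)^(-1) ≡ 6x + 7 (mod f(x))

Since f is irreducible over F_17, F_17[x]/(f) is a field and a(x) ≠ 0 has an inverse. Apply the extended Euclidean algorithm to f(x) and a(x) in F_17[x]: f(x) = (12x + 14)·a(x) + (15). The last nonzero remainder is the constant 15 = gcd(f, a) in F_17. Back-substituting through the division chain expresses 15 = s(x)·a(x) + t(x)·f(x) with s(x) ≡ 5x + 3 (mod f), so (5x + 3)·a(x) ≡ 15 (mod f). Multiplying by 15^(-1) ≡ 8 in F_17 gives a(x)^(-1) ≡ 8·(5x + 3) ≡ 6x + 7 (mod f). Check: (10x + 9)·(6x + 7) = 9x^2 + 5x + 12 ≡ 1 (mod x^2 + 10x + 5).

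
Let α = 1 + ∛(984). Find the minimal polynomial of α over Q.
m_α(x) = x^3 - 3x^2 + 3x - 985

Set β = α - 1 = ∛(984), so β^3 = 984. Then (α - 1)^3 - 984 = 0, i.e. α is a root of g(x) = (x - 1)^3 - 984 = x^3 - 3x^2 + 3x - 985. Since g(x) = h(x - 1) where h(x) = x^3 - 984, and h is irreducible over Q (because 984 is not a perfect cube, so h has no rational root, and a monic cubic with no rational root is irreducible), g is also irreducible (irreducibility is preserved under the substitution x → x - 1). Hence m_α(x) = x^3 - 3x^2 + 3x - 985.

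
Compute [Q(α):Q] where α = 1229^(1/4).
[Q(α):Q] = 4

α is a root of x^4 - 1229. By Eisenstein's criterion at the prime p = 1229 (which divides the constant term 1229 but p^2 = 1510441 does not, since 1229 is squarefree), x^4 - 1229 is irreducible over Q. Hence [Q(α):Q] = 4.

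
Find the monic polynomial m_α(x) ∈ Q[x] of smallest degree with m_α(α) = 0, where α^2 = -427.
m_α(x) = x^2 + 427

α satisfies α^2 + 427 = 0, so x^2 + 427 annihilates α. Since d = -427 is squarefree and ≠ 1, it is not a perfect square in Q, so x^2 + 427 has no rational root and is therefore irreducible over Q (a degree-2 polynomial over a field is irreducible iff it has no root). Hence m_α(x) = x^2 + 427.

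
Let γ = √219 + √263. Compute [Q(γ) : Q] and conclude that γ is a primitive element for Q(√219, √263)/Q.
[Q(γ) : Q] = 4 (equivalently, Q(γ) = Q(√219, √263))

Obviously Q(γ) ⊆ Q(√219, √263), and [Q(√219, √263):Q] = 4 (since 219, 263 are distinct squarefree integers > 1 with 57597 not a perfect square). To show equality we compute the minimal polynomial of γ. From γ = √219 + √263: γ^2 = 219 + 2√(57597) + 263 = 482 + 2√(57597), so γ^2 - 482 = 2√(57597); squaring, (γ^2 - 482)^2 = 4·57597, i.e. γ^4 - 964γ^2 + 232324 - 230388 = 0, i.e. γ^4 - 964γ^2 + 1936 = 0. So γ is a root of x^4 - 964x^2 + 1936. This polynomial is irreducible over Q: it has no rational root (each ±√219 ± √263 is irrational), and any factorization into two quadratics over Q would force √(57597) ∈ Q (pairing opposite roots) or √219, √263 ∈ Q (other pairings), all impossible. Hence [Q(γ):Q] = 4 = [Q(√219, √263):Q], so Q(γ) = Q(√219, √263).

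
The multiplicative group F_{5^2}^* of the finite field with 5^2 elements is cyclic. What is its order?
|F_{5^2}^*| = 24

F_{5^2} has 5^2 = 25 elements; its multiplicative group consists of all nonzero elements, so |F_{5^2}^*| = 25 - 1 = 24. (It is cyclic since any finite subgroup of the multiplicative group of a field is cyclic.)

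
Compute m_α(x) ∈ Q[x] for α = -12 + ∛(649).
m_α(x) = x^3 + 36x^2 + 432x + 1079

Set β = α + 12 = ∛(649), so β^3 = 649. Then (α + 12)^3 - 649 = 0, i.e. α is a root of g(x) = (x + 12)^3 - 649 = x^3 + 36x^2 + 432x + 1079. Since g(x) = h(x + 12) where h(x) = x^3 - 649, and h is irreducible over Q (because 649 is not a perfect cube, so h has no rational root, and a monic cubic with no rational root is irreducible), g is also irreducible (irreducibility is preserved under the substitution x → x + 12). Hence m_α(x) = x^3 + 36x^2 + 432x + 1079.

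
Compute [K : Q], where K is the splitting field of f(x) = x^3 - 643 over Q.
[K : Q] = 6

The roots of x^3 - 643 are ∛643, ω∛643, ω^2∛643 where ω = e^(2πi/3) is a primitive cube root of unity, so K = Q(∛643, ω). Now [Q(∛643):Q] = 3 (since 643 is not a perfect cube, x^3 - 643 is irreducible) and [Q(ω):Q] = 2. Both 2 and 3 divide [K:Q], and [K:Q] ≤ 3·2 = 6, so [K:Q] = 6. (Equivalently: Q(∛643) ⊂ R but ω ∉ R, so [K : Q(∛643)] = 2.)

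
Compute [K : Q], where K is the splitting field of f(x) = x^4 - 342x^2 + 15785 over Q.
[K : Q] = 4

Solving the quadratic in x^2: x^2 = (342 ± √(342^2 - 4·15785))/2 = (342 ± √53824)/2 = (342 ± 232)/2, giving x^2 = 287 or x^2 = 55. So f(x) = (x^2 - 287)(x^2 - 55) and the roots of f are ±√287, ±√55. Hence the splitting field is K = Q(√287, √55). Since 287 and 55 are distinct squarefree integers > 1, their product 15785 is not a perfect square, so √55 ∉ Q(√287). By the tower law [K:Q] = [Q(√287,√55):Q(√287)] · [Q(√287):Q] = 2 · 2 = 4.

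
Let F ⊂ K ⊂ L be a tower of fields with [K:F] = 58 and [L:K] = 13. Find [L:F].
[L:F] = 754

The tower law says that for any tower of field extensions F ⊂ K ⊂ L with finite degrees, [L:F] = [L:K] · [K:F]. Here this gives [L:F] = 13 · 58 = 754.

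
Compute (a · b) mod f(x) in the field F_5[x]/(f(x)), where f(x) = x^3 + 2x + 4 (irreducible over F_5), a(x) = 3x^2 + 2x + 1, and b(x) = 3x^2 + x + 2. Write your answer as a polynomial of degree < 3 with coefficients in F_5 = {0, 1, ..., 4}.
a · b ≡ 3x^2 + x + 1 (mod f(x))

Multiply in F_5[x]: a(x)·b(x) = (3x^2 + 2x + 1)·(3x^2 + x + 2) = 4x^4 + 4x^3 + x^2 + 2. This has degree ≥ 3, so divide by f(x) over F_5: 4x^4 + 4x^3 + x^2 + 2 = (4x + 4)·(x^3 + 2x + 4) + (3x^2 + x + 1). Hence a·b ≡ 3x^2 + x + 1 (mod f). (F_5[x]/(f) is a field with 5^3 = 125 elements since f is irreducible of degree 3.)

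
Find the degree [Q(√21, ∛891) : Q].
[Q(√21, ∛891) : Q] = 6

Let L = Q(√21, ∛891). Since Q(√21) ⊂ L and [Q(√21):Q] = 2, the tower law gives 2 | [L:Q]. Likewise Q(∛891) ⊂ L with [Q(∛891):Q] = 3 (because 891 is not a perfect cube), so 3 | [L:Q]. As gcd(2,3) = 1, [L:Q] is divisible by 6. Conversely L is generated over Q by √21 and ∛891, so [L:Q] ≤ 2·3 = 6. Therefore [Q(√21, ∛891) : Q] = 6.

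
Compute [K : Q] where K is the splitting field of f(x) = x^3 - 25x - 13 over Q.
[K : Q] = 6

By the rational root test, any rational root of the monic integer polynomial f(x) = x^3 - 25x - 13 must be an integer dividing the constant term -13, i.e. one of ±{1, 13}. Evaluating: f(1) = -37, f(-1) = 11, f(13) = 1859, f(-13) = -1885; none is 0, so f has no rational root and is therefore irreducible over Q (a cubic with no linear factor over a field is irreducible). For an irreducible cubic, the Galois group is A_3 or S_3 according as the discriminant disc(f) = -4a^3 - 27b^2 = -4·(-25)^3 - 27·(-13)^2 = 57937 is or is not a square in Q. Here disc(f) = 57937 is not a perfect square in Q, so the Galois group of f over Q is not contained in A_3 and must be all of S_3. The splitting field has degree |S_3| = 6 over Q, so [K : Q] = 6.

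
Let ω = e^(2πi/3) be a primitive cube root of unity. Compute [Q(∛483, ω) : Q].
[Q(∛483, ω) : Q] = 6

[Q(∛483):Q] = 3 (min poly x^3 - 483, irreducible since 483 is not a perfect cube). [Q(ω):Q] = 2 (min poly x^2 + x + 1). Since Q(∛483) ⊂ R and ω ∉ R, we have ω ∉ Q(∛483), so x^2 + x + 1 remains irreducible over Q(∛483) and [Q(∛483, ω) : Q(∛483)] = 2. By the tower law, [Q(∛483, ω) : Q] = 3 · 2 = 6. (In fact Q(∛483, ω) is the splitting field of x^3 - 483 over Q.)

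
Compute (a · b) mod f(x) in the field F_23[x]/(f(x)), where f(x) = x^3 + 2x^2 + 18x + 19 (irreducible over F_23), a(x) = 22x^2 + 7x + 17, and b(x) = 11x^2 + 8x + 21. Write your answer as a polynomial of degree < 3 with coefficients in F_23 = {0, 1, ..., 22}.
a · b ≡ 8x^2 + 4x + 8 (mod f(x))

Multiply in F_23[x]: a(x)·b(x) = (22x^2 + 7x + 17)·(11x^2 + 8x + 21) = 12x^4 + 15x^2 + 7x + 12. This has degree ≥ 3, so divide by f(x) over F_23: 12x^4 + 15x^2 + 7x + 12 = (12x + 22)·(x^3 + 2x^2 + 18x + 19) + (8x^2 + 4x + 8). Hence a·b ≡ 8x^2 + 4x + 8 (mod f). (F_23[x]/(f) is a field with 23^3 = 12167 elements since f is irreducible of degree 3.)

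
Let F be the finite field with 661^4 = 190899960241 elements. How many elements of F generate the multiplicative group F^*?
There are φ(190899960240) = 46138752000 primitive elements

F_q^* is cyclic of order q - 1 = 190899960240. A cyclic group of order m has exactly φ(m) generators. Here m = 190899960240 = 2^4 · 3 · 5 · 11 · 331 · 218461, so the number of primitive elements is φ(190899960240) = 46138752000.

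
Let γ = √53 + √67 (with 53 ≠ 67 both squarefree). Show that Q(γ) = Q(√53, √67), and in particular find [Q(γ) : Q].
[Q(γ) : Q] = 4 (equivalently, Q(γ) = Q(√53, √67))

Obviously Q(γ) ⊆ Q(√53, √67), and [Q(√53, √67):Q] = 4 (since 53, 67 are distinct squarefree integers > 1 with 3551 not a perfect square). To show equality we compute the minimal polynomial of γ. From γ = √53 + √67: γ^2 = 53 + 2√(3551) + 67 = 120 + 2√(3551), so γ^2 - 120 = 2√(3551); squaring, (γ^2 - 120)^2 = 4·3551, i.e. γ^4 - 240γ^2 + 14400 - 14204 = 0, i.e. γ^4 - 240γ^2 + 196 = 0. So γ is a root of x^4 - 240x^2 + 196. This polynomial is irreducible over Q: it has no rational root (each ±√53 ± √67 is irrational), and any factorization into two quadratics over Q would force √(3551) ∈ Q (pairing opposite roots) or √53, √67 ∈ Q (other pairings), all impossible. Hence [Q(γ):Q] = 4 = [Q(√53, √67):Q], so Q(γ) = Q(√53, √67).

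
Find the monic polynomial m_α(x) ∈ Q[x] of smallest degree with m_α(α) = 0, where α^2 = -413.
m_α(x) = x^2 + 413

α satisfies α^2 + 413 = 0, so x^2 + 413 annihilates α. Since d = -413 is squarefree and ≠ 1, it is not a perfect square in Q, so x^2 + 413 has no rational root and is therefore irreducible over Q (a degree-2 polynomial over a field is irreducible iff it has no root). Hence m_α(x) = x^2 + 413.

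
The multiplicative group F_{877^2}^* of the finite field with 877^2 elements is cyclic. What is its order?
|F_{877^2}^*| = 769128

F_{877^2} has 877^2 = 769129 elements; its multiplicative group consists of all nonzero elements, so |F_{877^2}^*| = 769129 - 1 = 769128. (It is cyclic since any finite subgroup of the multiplicative group of a field is cyclic.)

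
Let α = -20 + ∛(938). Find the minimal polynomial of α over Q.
m_α(x) = x^3 + 60x^2 + 1200x + 7062

Set β = α + 20 = ∛(938), so β^3 = 938. Then (α + 20)^3 - 938 = 0, i.e. α is a root of g(x) = (x + 20)^3 - 938 = x^3 + 60x^2 + 1200x + 7062. Since g(x) = h(x + 20) where h(x) = x^3 - 938, and h is irreducible over Q (because 938 is not a perfect cube, so h has no rational root, and a monic cubic with no rational root is irreducible), g is also irreducible (irreducibility is preserved under the substitution x → x + 20). Hence m_α(x) = x^3 + 60x^2 + 1200x + 7062.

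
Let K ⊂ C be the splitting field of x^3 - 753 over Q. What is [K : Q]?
[K : Q] = 6

The roots of x^3 - 753 are ∛753, ω∛753, ω^2∛753 where ω = e^(2πi/3) is a primitive cube root of unity, so K = Q(∛753, ω). Now [Q(∛753):Q] = 3 (since 753 is not a perfect cube, x^3 - 753 is irreducible) and [Q(ω):Q] = 2. Both 2 and 3 divide [K:Q], and [K:Q] ≤ 3·2 = 6, so [K:Q] = 6. (Equivalently: Q(∛753) ⊂ R but ω ∉ R, so [K : Q(∛753)] = 2.)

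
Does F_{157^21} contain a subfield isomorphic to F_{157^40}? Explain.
No: F_{157^40} is not a subfield of F_{157^21}

F_{p^m} embeds in F_{p^n} iff m | n. Here 40 ∤ 21 (since 21 = 0·40 + 21 with remainder 21 ≠ 0), so F_{157^40} is not a subfield of F_{157^21}. Equivalently: if it were, the tower law would give 40 = [F_{157^40}:F_157] dividing [F_{157^21}:F_157] = 21, contradiction.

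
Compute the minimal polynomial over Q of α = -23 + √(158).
m_α(x) = x^2 + 46x + 371

From α + 23 = √(158), squaring gives (α + 23)^2 = 158, i.e. α^2 + 46α + 529 = 158, so α^2 + 46α + 371 = 0. The discriminant of x^2 + 46x + 371 is (46)^2 - 4·(371) = 2116 - 1484 = 632, and 4·(158) is not a perfect square in Q since 158 is squarefree and ≠ 1. Hence x^2 + 46x + 371 is irreducible over Q and is the minimal polynomial of α.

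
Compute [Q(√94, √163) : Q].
[Q(√94, √163) : Q] = 4

[Q(√94):Q] = 2 (min poly x^2 - 94, irreducible since 94 is squarefree > 1). For the top step, suppose √163 ∈ Q(√94), say √163 = c + d√94 with c, d ∈ Q. Squaring: 163 = c^2 + 94d^2 + 2cd√94. Since √94 ∉ Q this forces 2cd = 0. If d = 0 then √163 = c ∈ Q, contradicting 163 squarefree > 1. If c = 0 then 163 = 94d^2, so 94·163 = (94d)^2 is a perfect square in Q — but 94·163 = 15322 is not a perfect square (since 94 and 163 are distinct squarefree integers). Contradiction. Hence √163 ∉ Q(√94), so x^2 - 163 stays irreducible over Q(√94) and [Q(√94, √163) : Q(√94)] = 2. By the tower law, [Q(√94, √163) : Q] = 2 · 2 = 4.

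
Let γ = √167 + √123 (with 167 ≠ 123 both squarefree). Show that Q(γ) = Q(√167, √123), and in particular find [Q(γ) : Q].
[Q(γ) : Q] = 4 (equivalently, Q(γ) = Q(√167, √123))

Obviously Q(γ) ⊆ Q(√167, √123), and [Q(√167, √123):Q] = 4 (since 167, 123 are distinct squarefree integers > 1 with 20541 not a perfect square). To show equality we compute the minimal polynomial of γ. From γ = √167 + √123: γ^2 = 167 + 2√(20541) + 123 = 290 + 2√(20541), so γ^2 - 290 = 2√(20541); squaring, (γ^2 - 290)^2 = 4·20541, i.e. γ^4 - 580γ^2 + 84100 - 82164 = 0, i.e. γ^4 - 580γ^2 + 1936 = 0. So γ is a root of x^4 - 580x^2 + 1936. This polynomial is irreducible over Q: it has no rational root (each ±√167 ± √123 is irrational), and any factorization into two quadratics over Q would force √(20541) ∈ Q (pairing opposite roots) or √167, √123 ∈ Q (other pairings), all impossible. Hence [Q(γ):Q] = 4 = [Q(√167, √123):Q], so Q(γ) = Q(√167, √123).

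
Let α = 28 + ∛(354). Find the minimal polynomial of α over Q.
m_α(x) = x^3 - 84x^2 + 2352x - 22306

Set β = α - 28 = ∛(354), so β^3 = 354. Then (α - 28)^3 - 354 = 0, i.e. α is a root of g(x) = (x - 28)^3 - 354 = x^3 - 84x^2 + 2352x - 22306. Since g(x) = h(x - 28) where h(x) = x^3 - 354, and h is irreducible over Q (because 354 is not a perfect cube, so h has no rational root, and a monic cubic with no rational root is irreducible), g is also irreducible (irreducibility is preserved under the substitution x → x - 28). Hence m_α(x) = x^3 - 84x^2 + 2352x - 22306.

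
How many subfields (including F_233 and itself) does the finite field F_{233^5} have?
F_{233^5} has 2 subfields

The subfields of F_{p^n} are exactly the fields F_{p^d} for d | n (each is the fixed field of the unique index-d subgroup of Gal(F_{p^n}/F_p) ≅ Z/nZ). The divisors of n = 5 are {1, 5}, giving 2 subfields: F_{233^1}, F_{233^5}.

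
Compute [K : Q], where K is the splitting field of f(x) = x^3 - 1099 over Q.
[K : Q] = 6

The roots of x^3 - 1099 are ∛1099, ω∛1099, ω^2∛1099 where ω = e^(2πi/3) is a primitive cube root of unity, so K = Q(∛1099, ω). Now [Q(∛1099):Q] = 3 (since 1099 is not a perfect cube, x^3 - 1099 is irreducible) and [Q(ω):Q] = 2. Both 2 and 3 divide [K:Q], and [K:Q] ≤ 3·2 = 6, so [K:Q] = 6. (Equivalently: Q(∛1099) ⊂ R but ω ∉ R, so [K : Q(∛1099)] = 2.)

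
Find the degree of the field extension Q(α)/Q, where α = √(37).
[Q(α):Q] = 2

[Q(α):Q] equals the degree of the minimal polynomial of α. Here α^2 = 37 and x^2 - 37 is irreducible (d = 37 is squarefree, ≠ 1, hence not a square), so deg(m_α) = 2. Thus [Q(α):Q] = 2.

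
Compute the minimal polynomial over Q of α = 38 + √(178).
m_α(x) = x^2 - 76x + 1266

From α - 38 = √(178), squaring gives (α - 38)^2 = 178, i.e. α^2 - 76α + 1444 = 178, so α^2 - 76α + 1266 = 0. The discriminant of x^2 - 76x + 1266 is (-76)^2 - 4·(1266) = 5776 - 5064 = 712, and 4·(178) is not a perfect square in Q since 178 is squarefree and ≠ 1. Hence x^2 - 76x + 1266 is irreducible over Q and is the minimal polynomial of α.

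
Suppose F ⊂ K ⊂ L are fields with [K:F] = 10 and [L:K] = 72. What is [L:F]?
[L:F] = 720

The tower law says that for any tower of field extensions F ⊂ K ⊂ L with finite degrees, [L:F] = [L:K] · [K:F]. Here this gives [L:F] = 72 · 10 = 720.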